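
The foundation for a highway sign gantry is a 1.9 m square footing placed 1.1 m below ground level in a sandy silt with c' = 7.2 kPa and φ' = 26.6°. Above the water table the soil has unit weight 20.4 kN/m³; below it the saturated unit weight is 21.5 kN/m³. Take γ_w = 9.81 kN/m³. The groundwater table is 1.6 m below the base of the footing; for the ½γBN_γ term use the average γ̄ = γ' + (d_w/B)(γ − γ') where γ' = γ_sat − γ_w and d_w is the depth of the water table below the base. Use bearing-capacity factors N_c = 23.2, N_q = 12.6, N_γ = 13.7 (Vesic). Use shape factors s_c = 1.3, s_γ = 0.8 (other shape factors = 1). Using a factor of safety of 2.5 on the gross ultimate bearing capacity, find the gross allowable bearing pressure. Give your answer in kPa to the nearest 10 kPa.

q_all ≈ 280 kPa

Overburden at base level: q = 20.4 × 1.1 = 22.44 kPa.
The water table is 1.6 m below the base (< B = 1.9 m), so the ½γBN_γ term uses γ̄ = γ' + (d_w/B)(γ − γ') = 11.69 + (1.6/1.9)(20.4 − 11.69) = 19.025 kN/m³.
Cohesion term c·N_c·s_c = 7.2 × 23.2 × 1.3 = 217.15 kPa; surcharge term q·N_q = 22.44 × 12.6 = 282.74 kPa; self-weight term 0.5·γ·B·N_γ·s_γ = 0.5 × 19.025 × 1.9 × 13.7 × 0.8 = 198.09 kPa.
q_ult = 217.15 + 282.74 + 198.09 = 697.98 kPa.
q_all = 697.98 / 2.5 = 279.19 kPa.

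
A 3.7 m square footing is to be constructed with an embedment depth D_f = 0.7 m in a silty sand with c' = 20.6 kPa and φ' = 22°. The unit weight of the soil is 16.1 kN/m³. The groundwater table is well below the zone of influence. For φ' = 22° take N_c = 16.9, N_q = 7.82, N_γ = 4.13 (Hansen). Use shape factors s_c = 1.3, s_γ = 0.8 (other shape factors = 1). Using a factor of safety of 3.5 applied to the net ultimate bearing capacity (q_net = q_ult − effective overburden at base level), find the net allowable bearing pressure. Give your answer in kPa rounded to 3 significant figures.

Effective surcharge at the founding depth q = γ·D_f = 16.1 × 0.7 = 11.27 kPa.
q_ult = c·N_c·s_c + q·N_q + 0.5·γ·B·N_γ·s_γ
     = 20.6 × 16.9 × 1.3 + 11.27 × 7.82 + 0.5 × 16.1 × 3.7 × 4.13 × 0.8
     = 452.58 + 88.131 + 98.41 = 639.12 kPa.
Net ultimate: q_net = 639.12 − 11.27 = 627.85 kPa.
q_all(net) = 627.85 / 3.5 = 179.39 kPa.

q_all(net) ≈ 179 kPa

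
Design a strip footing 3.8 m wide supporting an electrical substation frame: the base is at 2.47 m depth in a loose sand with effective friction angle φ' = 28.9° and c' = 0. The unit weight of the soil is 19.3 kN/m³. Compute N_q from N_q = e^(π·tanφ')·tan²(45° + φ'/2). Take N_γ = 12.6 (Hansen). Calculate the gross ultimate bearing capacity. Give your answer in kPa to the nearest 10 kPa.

tan28.9° = 0.552, so N_q = e^(π×0.552)·tan²(59.45°) = 5.665 × 2.871 = 16.26.
Effective surcharge at the founding depth q = γ·D_f = 19.3 × 2.47 = 47.671 kPa.
q_ult = q·N_q + 0.5·γ·B·N_γ
     = 47.671 × 16.261 + 0.5 × 19.3 × 3.8 × 12.6
     = 775.18 + 462.04 = 1237.2 kPa.

q_ult ≈ 1240 kPa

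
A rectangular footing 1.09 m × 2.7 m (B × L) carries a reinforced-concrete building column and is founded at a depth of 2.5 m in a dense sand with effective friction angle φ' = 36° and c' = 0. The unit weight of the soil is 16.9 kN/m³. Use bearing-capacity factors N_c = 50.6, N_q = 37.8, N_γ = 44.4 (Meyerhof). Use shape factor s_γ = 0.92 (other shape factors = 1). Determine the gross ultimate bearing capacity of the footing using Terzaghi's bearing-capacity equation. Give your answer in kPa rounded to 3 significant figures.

Effective surcharge at the founding depth q = γ·D_f = 16.9 × 2.5 = 42.25 kPa.
q_ult = q·N_q + 0.5·γ·B·N_γ·s_γ
     = 42.25 × 37.8 + 0.5 × 16.9 × 1.09 × 44.4 × 0.92
     = 1597 + 376.23 = 1973.3 kPa.

q_ult ≈ 1970 kPa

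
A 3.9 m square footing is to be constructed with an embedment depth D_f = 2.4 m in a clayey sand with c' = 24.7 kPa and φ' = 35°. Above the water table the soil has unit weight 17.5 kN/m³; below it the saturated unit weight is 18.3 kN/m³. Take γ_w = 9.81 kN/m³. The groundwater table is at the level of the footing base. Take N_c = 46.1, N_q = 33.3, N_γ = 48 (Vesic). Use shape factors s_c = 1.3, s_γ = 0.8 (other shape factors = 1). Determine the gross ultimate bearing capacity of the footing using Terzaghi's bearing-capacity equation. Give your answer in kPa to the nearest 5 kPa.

q_ult ≈ 3515 kPa

Effective surcharge at the founding depth q = γ·D_f = 17.5 × 2.4 = 42 kPa.
The water table coincides with the base, so in the self-weight term γ → γ' = 8.49 kN/m³.
q_ult = c·N_c·s_c + q·N_q + 0.5·γ·B·N_γ·s_γ
     = 24.7 × 46.1 × 1.3 + 42 × 33.3 + 0.5 × 8.49 × 3.9 × 48 × 0.8
     = 1480.3 + 1398.6 + 635.73 = 3514.6 kPa.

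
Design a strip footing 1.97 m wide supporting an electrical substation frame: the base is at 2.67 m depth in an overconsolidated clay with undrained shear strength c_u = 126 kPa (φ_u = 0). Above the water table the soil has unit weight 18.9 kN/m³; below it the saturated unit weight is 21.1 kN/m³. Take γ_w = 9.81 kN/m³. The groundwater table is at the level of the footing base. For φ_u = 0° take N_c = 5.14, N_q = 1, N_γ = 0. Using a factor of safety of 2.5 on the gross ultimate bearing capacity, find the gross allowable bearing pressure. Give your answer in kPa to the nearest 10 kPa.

q_all ≈ 280 kPa

q = γ·D_f = 18.9 × 2.67 = 50.463 kPa.
c·N_c = 126 × 5.14 = 647.64 kPa
q·N_q = 50.463 × 1 = 50.463 kPa
q_ult = 647.64 + 50.463 = 698.1 kPa.
q_all = 698.1 / 2.5 = 279.24 kPa.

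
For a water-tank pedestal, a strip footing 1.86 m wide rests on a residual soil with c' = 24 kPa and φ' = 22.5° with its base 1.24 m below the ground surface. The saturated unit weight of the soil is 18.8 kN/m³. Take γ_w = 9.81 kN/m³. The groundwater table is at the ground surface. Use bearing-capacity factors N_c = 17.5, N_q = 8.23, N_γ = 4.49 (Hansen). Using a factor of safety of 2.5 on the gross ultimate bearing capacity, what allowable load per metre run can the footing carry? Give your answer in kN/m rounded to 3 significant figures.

≈ 409 kN/m

Water table at ground surface, so effective unit weight γ' = 18.8 − 9.81 = 8.99 kN/m³ is used throughout; overburden q = 8.99 × 1.24 = 11.148 kPa; the same γ' applies in the ½γBN_γ term.
Cohesion term c·N_c = 24 × 17.5 = 420 kPa; surcharge term q·N_q = 11.148 × 8.23 = 91.745 kPa; self-weight term 0.5·γ·B·N_γ = 0.5 × 8.99 × 1.86 × 4.49 = 37.54 kPa.
q_ult = 420 + 91.745 + 37.54 = 549.28 kPa.
Gross allowable pressure q_all = 549.28 / 2.5 = 219.71 kPa.
Allowable wall load = q_all × B = 219.71 × 1.86 = 408.67 kN per metre run.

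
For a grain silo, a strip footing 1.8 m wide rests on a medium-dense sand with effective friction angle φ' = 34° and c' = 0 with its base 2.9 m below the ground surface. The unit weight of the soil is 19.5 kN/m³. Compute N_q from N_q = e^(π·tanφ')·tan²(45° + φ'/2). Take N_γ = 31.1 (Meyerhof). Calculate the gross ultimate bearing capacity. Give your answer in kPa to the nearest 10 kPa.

q_ult ≈ 2210 kPa

tan34° = 0.6745, so N_q = e^(π×0.6745)·tan²(62°) = 8.323 × 3.537 = 29.44.
q = γ·D_f = 19.5 × 2.9 = 56.55 kPa.
q·N_q = 56.55 × 29.44 = 1664.8 kPa
0.5·γ·B·N_γ = 0.5 × 19.5 × 1.8 × 31.1 = 545.81 kPa
q_ult = 1664.8 + 545.81 = 2210.6 kPa.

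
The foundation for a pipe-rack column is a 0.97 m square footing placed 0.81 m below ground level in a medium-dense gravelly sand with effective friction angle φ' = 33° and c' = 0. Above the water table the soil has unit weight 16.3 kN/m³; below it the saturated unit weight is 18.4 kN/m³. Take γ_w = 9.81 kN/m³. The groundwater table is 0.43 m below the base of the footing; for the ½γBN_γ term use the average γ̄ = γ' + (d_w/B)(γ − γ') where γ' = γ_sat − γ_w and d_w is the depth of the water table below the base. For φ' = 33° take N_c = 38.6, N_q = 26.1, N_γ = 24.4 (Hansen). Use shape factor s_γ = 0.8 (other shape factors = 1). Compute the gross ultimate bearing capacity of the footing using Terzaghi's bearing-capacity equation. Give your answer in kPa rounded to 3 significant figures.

q_ult ≈ 458 kPa

Overburden at base level: q = 16.3 × 0.81 = 13.203 kPa.
The water table is 0.43 m below the base (< B = 0.97 m), so the ½γBN_γ term uses γ̄ = γ' + (d_w/B)(γ − γ') = 8.59 + (0.43/0.97)(16.3 − 8.59) = 12.008 kN/m³.
Surcharge term q·N_q = 13.203 × 26.1 = 344.6 kPa; self-weight term 0.5·γ·B·N_γ·s_γ = 0.5 × 12.008 × 0.97 × 24.4 × 0.8 = 113.68 kPa.
q_ult = 344.6 + 113.68 = 458.28 kPa.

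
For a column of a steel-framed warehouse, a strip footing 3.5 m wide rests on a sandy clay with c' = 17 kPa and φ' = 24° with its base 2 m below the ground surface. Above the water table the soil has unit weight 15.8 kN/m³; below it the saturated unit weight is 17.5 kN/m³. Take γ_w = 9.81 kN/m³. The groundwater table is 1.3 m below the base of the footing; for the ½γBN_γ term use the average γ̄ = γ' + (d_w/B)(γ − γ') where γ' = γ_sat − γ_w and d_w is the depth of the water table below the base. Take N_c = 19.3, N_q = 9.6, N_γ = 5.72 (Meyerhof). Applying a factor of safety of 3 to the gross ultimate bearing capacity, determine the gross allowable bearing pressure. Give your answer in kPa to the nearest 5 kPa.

Overburden at base level: q = 15.8 × 2 = 31.6 kPa.
The water table is 1.3 m below the base (< B = 3.5 m), so the ½γBN_γ term uses γ̄ = γ' + (d_w/B)(γ − γ') = 7.69 + (1.3/3.5)(15.8 − 7.69) = 10.702 kN/m³.
Cohesion term c·N_c = 17 × 19.3 = 328.1 kPa; surcharge term q·N_q = 31.6 × 9.6 = 303.36 kPa; self-weight term 0.5·γ·B·N_γ = 0.5 × 10.702 × 3.5 × 5.72 = 107.13 kPa.
q_ult = 328.1 + 303.36 + 107.13 = 738.59 kPa.
q_all = q_ult / FS = 738.59 / 3 = 246.2 kPa.

q_all ≈ 245 kPa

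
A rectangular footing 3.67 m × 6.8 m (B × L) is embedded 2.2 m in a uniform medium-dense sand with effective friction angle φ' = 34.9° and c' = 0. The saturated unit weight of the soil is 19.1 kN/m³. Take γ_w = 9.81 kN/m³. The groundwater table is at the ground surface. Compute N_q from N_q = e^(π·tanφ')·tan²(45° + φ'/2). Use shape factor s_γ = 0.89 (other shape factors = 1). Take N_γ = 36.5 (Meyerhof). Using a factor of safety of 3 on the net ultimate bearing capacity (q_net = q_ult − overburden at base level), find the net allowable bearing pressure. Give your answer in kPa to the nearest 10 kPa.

q_all(net) ≈ 400 kPa

N_q = e^(π·tan34.9°)·tan²(62.45°) = 32.89.
Water table at ground surface, so effective unit weight γ' = 19.1 − 9.81 = 9.29 kN/m³ is used throughout; overburden q = 9.29 × 2.2 = 20.438 kPa; the same γ' applies in the ½γBN_γ term.
Surcharge term q·N_q = 20.438 × 32.885 = 672.11 kPa; self-weight term 0.5·γ·B·N_γ·s_γ = 0.5 × 9.29 × 3.67 × 36.5 × 0.89 = 553.78 kPa.
q_ult = 672.11 + 553.78 = 1225.9 kPa.
q_net = 1225.9 − 20.438 = 1205.4 kPa.
q_all(net) = 1205.4 / 3 = 401.81 kPa.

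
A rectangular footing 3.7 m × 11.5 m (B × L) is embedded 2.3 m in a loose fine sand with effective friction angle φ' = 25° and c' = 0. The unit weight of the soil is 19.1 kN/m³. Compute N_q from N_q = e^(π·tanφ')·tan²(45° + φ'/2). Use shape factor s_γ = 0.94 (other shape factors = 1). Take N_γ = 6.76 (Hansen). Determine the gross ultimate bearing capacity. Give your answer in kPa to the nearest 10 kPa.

q_ult ≈ 690 kPa

tan25° = 0.4663, so N_q = e^(π×0.4663)·tan²(57.5°) = 4.327 × 2.464 = 10.66.
Effective surcharge at the founding depth q = γ·D_f = 19.1 × 2.3 = 43.93 kPa.
q_ult = q·N_q + 0.5·γ·B·N_γ·s_γ
     = 43.93 × 10.662 + 0.5 × 19.1 × 3.7 × 6.76 × 0.94
     = 468.39 + 224.53 = 692.92 kPa.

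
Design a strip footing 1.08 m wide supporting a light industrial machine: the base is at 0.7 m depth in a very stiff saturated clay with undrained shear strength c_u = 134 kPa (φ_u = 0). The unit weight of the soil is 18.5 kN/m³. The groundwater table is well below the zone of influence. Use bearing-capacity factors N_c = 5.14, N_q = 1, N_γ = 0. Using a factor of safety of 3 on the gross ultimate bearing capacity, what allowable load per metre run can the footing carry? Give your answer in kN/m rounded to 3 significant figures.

≈ 253 kN/m

Overburden at base level: q = 18.5 × 0.7 = 12.95 kPa.
Cohesion term c·N_c = 134 × 5.14 = 688.76 kPa; surcharge term q·N_q = 12.95 × 1 = 12.95 kPa.
q_ult = 688.76 + 12.95 = 701.71 kPa.
Gross allowable pressure q_all = 701.71 / 3 = 233.9 kPa.
Allowable wall load = q_all × B = 233.9 × 1.08 = 252.62 kN per metre run.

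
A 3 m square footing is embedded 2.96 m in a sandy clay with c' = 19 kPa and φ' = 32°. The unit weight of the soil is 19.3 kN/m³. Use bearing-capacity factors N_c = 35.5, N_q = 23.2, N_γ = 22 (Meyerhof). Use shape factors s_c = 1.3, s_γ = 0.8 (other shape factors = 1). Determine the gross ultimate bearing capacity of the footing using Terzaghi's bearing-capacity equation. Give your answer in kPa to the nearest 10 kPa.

Overburden at base level: q = 19.3 × 2.96 = 57.128 kPa.
Cohesion term c·N_c·s_c = 19 × 35.5 × 1.3 = 876.85 kPa; surcharge term q·N_q = 57.128 × 23.2 = 1325.4 kPa; self-weight term 0.5·γ·B·N_γ·s_γ = 0.5 × 19.3 × 3 × 22 × 0.8 = 509.52 kPa.
q_ult = 876.85 + 1325.4 + 509.52 = 2711.7 kPa.

q_ult ≈ 2710 kPa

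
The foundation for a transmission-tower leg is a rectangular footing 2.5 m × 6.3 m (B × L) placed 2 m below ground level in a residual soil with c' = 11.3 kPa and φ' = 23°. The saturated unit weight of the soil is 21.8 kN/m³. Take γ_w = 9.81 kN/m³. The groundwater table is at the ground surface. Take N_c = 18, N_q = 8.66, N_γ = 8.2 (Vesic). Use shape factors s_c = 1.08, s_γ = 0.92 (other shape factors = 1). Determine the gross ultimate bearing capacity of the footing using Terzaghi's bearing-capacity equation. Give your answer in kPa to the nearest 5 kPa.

With the water table at the surface the whole profile is submerged: γ' = 21.8 − 9.81 = 11.99 kN/m³, so q = γ'·D_f = 23.98 kPa; the same γ' applies in the ½γBN_γ term.
q_ult = c·N_c·s_c + q·N_q + 0.5·γ·B·N_γ·s_γ
     = 11.3 × 18 × 1.08 + 23.98 × 8.66 + 0.5 × 11.99 × 2.5 × 8.2 × 0.92
     = 219.67 + 207.67 + 113.07 = 540.4 kPa.

q_ult ≈ 540 kPa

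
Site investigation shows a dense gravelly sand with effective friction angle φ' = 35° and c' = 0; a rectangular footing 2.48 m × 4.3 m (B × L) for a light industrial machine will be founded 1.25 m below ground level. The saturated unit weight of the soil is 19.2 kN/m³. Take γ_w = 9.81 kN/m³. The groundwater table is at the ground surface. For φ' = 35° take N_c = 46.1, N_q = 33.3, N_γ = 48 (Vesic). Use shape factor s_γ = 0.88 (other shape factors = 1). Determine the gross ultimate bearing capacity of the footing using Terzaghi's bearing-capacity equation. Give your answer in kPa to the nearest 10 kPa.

With the water table at the surface the whole profile is submerged: γ' = 19.2 − 9.81 = 9.39 kN/m³, so q = γ'·D_f = 11.737 kPa; the same γ' applies in the ½γBN_γ term.
q_ult = q·N_q + 0.5·γ·B·N_γ·s_γ
     = 11.737 × 33.3 + 0.5 × 9.39 × 2.48 × 48 × 0.88
     = 390.86 + 491.83 = 882.68 kPa.

q_ult ≈ 880 kPa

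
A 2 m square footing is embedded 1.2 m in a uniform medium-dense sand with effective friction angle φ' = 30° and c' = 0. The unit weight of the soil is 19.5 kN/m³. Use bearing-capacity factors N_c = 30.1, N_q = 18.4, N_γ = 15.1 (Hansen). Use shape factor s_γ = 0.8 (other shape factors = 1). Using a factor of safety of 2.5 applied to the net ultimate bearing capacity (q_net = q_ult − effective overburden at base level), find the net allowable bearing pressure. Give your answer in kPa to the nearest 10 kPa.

q_all(net) ≈ 260 kPa

Effective surcharge at the founding depth q = γ·D_f = 19.5 × 1.2 = 23.4 kPa.
q_ult = q·N_q + 0.5·γ·B·N_γ·s_γ
     = 23.4 × 18.4 + 0.5 × 19.5 × 2 × 15.1 × 0.8
     = 430.56 + 235.56 = 666.12 kPa.
Net ultimate: q_net = 666.12 − 23.4 = 642.72 kPa.
q_all(net) = 642.72 / 2.5 = 257.09 kPa.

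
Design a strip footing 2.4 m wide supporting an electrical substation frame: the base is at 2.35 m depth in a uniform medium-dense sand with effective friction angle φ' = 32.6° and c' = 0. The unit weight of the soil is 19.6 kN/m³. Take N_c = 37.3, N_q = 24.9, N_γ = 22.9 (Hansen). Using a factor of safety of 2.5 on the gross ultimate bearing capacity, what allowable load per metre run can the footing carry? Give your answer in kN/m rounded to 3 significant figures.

Effective surcharge at the founding depth q = γ·D_f = 19.6 × 2.35 = 46.06 kPa.
q_ult = q·N_q + 0.5·γ·B·N_γ
     = 46.06 × 24.9 + 0.5 × 19.6 × 2.4 × 22.9
     = 1146.9 + 538.61 = 1685.5 kPa.
Gross allowable pressure q_all = 1685.5 / 2.5 = 674.2 kPa.
Allowable wall load = q_all × B = 674.2 × 2.4 = 1618.1 kN per metre run.

≈ 1620 kN/m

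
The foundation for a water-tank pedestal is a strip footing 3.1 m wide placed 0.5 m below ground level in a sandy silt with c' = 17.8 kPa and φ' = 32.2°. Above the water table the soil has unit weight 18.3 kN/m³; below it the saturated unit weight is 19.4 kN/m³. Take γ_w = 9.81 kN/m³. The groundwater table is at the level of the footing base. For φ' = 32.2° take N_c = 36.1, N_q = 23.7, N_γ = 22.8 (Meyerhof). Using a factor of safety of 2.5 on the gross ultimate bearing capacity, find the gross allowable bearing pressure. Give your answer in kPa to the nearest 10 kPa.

q_all ≈ 480 kPa

Overburden at base level: q = 18.3 × 0.5 = 9.15 kPa.
Below the base the soil is submerged, so the ½γBN_γ term uses γ' = 19.4 − 9.81 = 9.59 kN/m³.
Cohesion term c·N_c = 17.8 × 36.1 = 642.58 kPa; surcharge term q·N_q = 9.15 × 23.7 = 216.85 kPa; self-weight term 0.5·γ·B·N_γ = 0.5 × 9.59 × 3.1 × 22.8 = 338.91 kPa.
q_ult = 642.58 + 216.85 + 338.91 = 1198.3 kPa.
q_all = 1198.3 / 2.5 = 479.34 kPa.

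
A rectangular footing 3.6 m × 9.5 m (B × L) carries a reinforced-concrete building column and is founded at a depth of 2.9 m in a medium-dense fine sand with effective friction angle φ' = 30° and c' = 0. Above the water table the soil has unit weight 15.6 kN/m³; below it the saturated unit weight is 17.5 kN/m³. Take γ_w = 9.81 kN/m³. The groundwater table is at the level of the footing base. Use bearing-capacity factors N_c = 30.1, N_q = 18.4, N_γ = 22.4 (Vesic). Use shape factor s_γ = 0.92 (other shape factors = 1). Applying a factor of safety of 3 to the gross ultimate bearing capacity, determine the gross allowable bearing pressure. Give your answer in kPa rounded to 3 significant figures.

Overburden at base level: q = 15.6 × 2.9 = 45.24 kPa.
Below the base the soil is submerged, so the ½γBN_γ term uses γ' = 17.5 − 9.81 = 7.69 kN/m³.
Surcharge term q·N_q = 45.24 × 18.4 = 832.42 kPa; self-weight term 0.5·γ·B·N_γ·s_γ = 0.5 × 7.69 × 3.6 × 22.4 × 0.92 = 285.26 kPa.
q_ult = 832.42 + 285.26 = 1117.7 kPa.
q_all = q_ult / FS = 1117.7 / 3 = 372.56 kPa.

q_all ≈ 373 kPa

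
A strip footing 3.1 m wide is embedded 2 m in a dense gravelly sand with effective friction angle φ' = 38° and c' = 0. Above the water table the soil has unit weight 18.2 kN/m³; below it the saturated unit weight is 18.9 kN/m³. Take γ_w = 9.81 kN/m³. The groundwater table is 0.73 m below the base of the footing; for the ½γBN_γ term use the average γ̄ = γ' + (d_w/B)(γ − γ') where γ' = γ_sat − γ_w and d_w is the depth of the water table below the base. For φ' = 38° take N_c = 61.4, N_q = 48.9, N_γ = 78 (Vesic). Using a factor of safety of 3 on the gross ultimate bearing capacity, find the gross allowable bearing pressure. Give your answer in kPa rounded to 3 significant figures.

q_all ≈ 1050 kPa

q = γ·D_f = 18.2 × 2 = 36.4 kPa.
γ' = 9.09 kN/m³; averaging over the depth B below the base, γ̄ = γ' + (d_w/B)(γ − γ') = 11.235 kN/m³.
q·N_q = 36.4 × 48.9 = 1780 kPa
0.5·γ·B·N_γ = 0.5 × 11.235 × 3.1 × 78 = 1358.3 kPa
q_ult = 1780 + 1358.3 = 3138.3 kPa.
q_all = 3138.3 / 3 = 1046.1 kPa.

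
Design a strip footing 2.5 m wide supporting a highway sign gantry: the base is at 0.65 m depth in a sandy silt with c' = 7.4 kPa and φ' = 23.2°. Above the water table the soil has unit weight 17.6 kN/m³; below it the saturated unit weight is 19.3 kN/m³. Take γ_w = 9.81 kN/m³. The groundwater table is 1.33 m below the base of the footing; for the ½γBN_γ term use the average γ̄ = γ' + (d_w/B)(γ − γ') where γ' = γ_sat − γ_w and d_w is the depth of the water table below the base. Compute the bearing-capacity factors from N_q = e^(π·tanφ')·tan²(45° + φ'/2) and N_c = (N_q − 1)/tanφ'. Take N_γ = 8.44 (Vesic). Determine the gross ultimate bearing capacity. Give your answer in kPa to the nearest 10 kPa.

tan23.2° = 0.4286, so N_q = e^(π×0.4286)·tan²(56.6°) = 3.844 × 2.3 = 8.84.
N_c = (8.84 − 1)/tan23.2° = 18.29.
Effective surcharge at the founding depth q = γ·D_f = 17.6 × 0.65 = 11.44 kPa.
With d_w = 1.33 m < B, γ̄ = 9.49 + (1.33/2.5) × (17.6 − 9.49) = 13.805 kN/m³.
q_ult = c·N_c + q·N_q + 0.5·γ·B·N_γ
     = 7.4 × 18.294 + 11.44 × 8.841 + 0.5 × 13.805 × 2.5 × 8.44
     = 135.38 + 101.14 + 145.64 = 382.16 kPa.

q_ult ≈ 380 kPa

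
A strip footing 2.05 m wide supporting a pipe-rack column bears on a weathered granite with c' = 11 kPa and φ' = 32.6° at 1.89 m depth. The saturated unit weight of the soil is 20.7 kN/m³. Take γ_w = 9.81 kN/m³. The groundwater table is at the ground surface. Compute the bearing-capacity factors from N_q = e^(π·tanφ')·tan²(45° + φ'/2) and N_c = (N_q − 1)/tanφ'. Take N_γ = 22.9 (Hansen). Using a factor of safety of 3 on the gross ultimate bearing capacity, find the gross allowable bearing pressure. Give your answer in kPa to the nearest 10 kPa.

q_all ≈ 390 kPa

N_q = e^(π·tan32.6°)·tan²(61.3°) = 24.88; N_c = (N_q − 1)/tanφ' = 37.34.
Water table at ground surface, so effective unit weight γ' = 20.7 − 9.81 = 10.89 kN/m³ is used throughout; overburden q = 10.89 × 1.89 = 20.582 kPa; the same γ' applies in the ½γBN_γ term.
Cohesion term c·N_c = 11 × 37.337 = 410.7 kPa; surcharge term q·N_q = 20.582 × 24.878 = 512.04 kPa; self-weight term 0.5·γ·B·N_γ = 0.5 × 10.89 × 2.05 × 22.9 = 255.62 kPa.
q_ult = 410.7 + 512.04 + 255.62 = 1178.4 kPa.
q_all = 1178.4 / 3 = 392.79 kPa.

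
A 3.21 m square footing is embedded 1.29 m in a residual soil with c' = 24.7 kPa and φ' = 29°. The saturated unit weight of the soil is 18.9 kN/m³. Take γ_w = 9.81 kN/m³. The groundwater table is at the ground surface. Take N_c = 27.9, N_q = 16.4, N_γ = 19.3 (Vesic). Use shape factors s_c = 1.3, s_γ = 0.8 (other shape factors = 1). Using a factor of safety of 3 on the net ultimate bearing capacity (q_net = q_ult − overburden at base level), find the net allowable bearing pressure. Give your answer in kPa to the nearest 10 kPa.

q_all(net) ≈ 430 kPa

Water table at ground surface, so effective unit weight γ' = 18.9 − 9.81 = 9.09 kN/m³ is used throughout; overburden q = 9.09 × 1.29 = 11.726 kPa; the same γ' applies in the ½γBN_γ term.
Cohesion term c·N_c·s_c = 24.7 × 27.9 × 1.3 = 895.87 kPa; surcharge term q·N_q = 11.726 × 16.4 = 192.31 kPa; self-weight term 0.5·γ·B·N_γ·s_γ = 0.5 × 9.09 × 3.21 × 19.3 × 0.8 = 225.26 kPa.
q_ult = 895.87 + 192.31 + 225.26 = 1313.4 kPa.
q_net = 1313.4 − 11.726 = 1301.7 kPa.
q_all(net) = 1301.7 / 3 = 433.9 kPa.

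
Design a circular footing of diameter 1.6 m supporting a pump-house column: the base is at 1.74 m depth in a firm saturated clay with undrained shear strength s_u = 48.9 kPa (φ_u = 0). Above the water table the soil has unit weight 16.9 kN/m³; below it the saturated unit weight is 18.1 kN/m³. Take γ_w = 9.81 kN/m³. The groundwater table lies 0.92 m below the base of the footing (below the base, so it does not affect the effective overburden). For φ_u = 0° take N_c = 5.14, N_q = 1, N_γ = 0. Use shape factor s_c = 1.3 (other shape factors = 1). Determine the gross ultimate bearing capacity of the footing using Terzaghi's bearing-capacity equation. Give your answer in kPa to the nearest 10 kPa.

q_ult ≈ 360 kPa

Overburden at base level: q = 16.9 × 1.74 = 29.406 kPa.
Cohesion term c·N_c·s_c = 48.9 × 5.14 × 1.3 = 326.75 kPa; surcharge term q·N_q = 29.406 × 1 = 29.406 kPa.
q_ult = 326.75 + 29.406 = 356.16 kPa.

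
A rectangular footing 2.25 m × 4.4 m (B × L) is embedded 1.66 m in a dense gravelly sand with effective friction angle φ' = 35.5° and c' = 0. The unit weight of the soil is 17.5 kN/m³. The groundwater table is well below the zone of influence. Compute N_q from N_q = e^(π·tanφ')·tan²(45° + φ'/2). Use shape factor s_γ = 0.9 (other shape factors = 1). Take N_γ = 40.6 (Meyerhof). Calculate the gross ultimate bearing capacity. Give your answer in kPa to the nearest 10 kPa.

tan35.5° = 0.7133, so N_q = e^(π×0.7133)·tan²(62.75°) = 9.402 × 3.77 = 35.44.
Overburden at base level: q = 17.5 × 1.66 = 29.05 kPa.
Surcharge term q·N_q = 29.05 × 35.443 = 1029.6 kPa; self-weight term 0.5·γ·B·N_γ·s_γ = 0.5 × 17.5 × 2.25 × 40.6 × 0.9 = 719.38 kPa.
q_ult = 1029.6 + 719.38 = 1749 kPa.

q_ult ≈ 1750 kPa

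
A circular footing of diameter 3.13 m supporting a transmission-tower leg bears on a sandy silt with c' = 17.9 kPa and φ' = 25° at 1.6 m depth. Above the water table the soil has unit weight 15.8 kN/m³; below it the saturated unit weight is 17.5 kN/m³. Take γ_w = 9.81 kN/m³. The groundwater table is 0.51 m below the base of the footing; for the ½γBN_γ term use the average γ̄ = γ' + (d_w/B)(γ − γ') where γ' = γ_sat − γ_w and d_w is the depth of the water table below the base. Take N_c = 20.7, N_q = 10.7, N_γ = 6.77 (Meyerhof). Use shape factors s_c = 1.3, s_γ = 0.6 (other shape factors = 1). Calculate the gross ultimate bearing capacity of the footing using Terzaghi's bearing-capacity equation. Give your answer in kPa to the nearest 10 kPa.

Effective surcharge at the founding depth q = γ·D_f = 15.8 × 1.6 = 25.28 kPa.
With d_w = 0.51 m < B, γ̄ = 7.69 + (0.51/3.13) × (15.8 − 7.69) = 9.0114 kN/m³.
q_ult = c·N_c·s_c + q·N_q + 0.5·γ·B·N_γ·s_γ
     = 17.9 × 20.7 × 1.3 + 25.28 × 10.7 + 0.5 × 9.0114 × 3.13 × 6.77 × 0.6
     = 481.69 + 270.5 + 57.286 = 809.47 kPa.

q_ult ≈ 810 kPa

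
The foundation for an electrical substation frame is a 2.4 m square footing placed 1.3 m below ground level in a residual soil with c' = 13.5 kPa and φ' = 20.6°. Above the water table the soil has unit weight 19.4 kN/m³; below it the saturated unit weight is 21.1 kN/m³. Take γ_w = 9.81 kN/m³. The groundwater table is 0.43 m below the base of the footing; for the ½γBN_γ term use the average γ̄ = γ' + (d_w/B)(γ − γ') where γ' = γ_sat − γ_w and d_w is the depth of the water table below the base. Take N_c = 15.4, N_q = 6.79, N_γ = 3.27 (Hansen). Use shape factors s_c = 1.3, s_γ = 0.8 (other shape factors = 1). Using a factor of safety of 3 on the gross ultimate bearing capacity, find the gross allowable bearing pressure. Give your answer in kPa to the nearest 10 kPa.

q_all ≈ 160 kPa

Overburden at base level: q = 19.4 × 1.3 = 25.22 kPa.
The water table is 0.43 m below the base (< B = 2.4 m), so the ½γBN_γ term uses γ̄ = γ' + (d_w/B)(γ − γ') = 11.29 + (0.43/2.4)(19.4 − 11.29) = 12.743 kN/m³.
Cohesion term c·N_c·s_c = 13.5 × 15.4 × 1.3 = 270.27 kPa; surcharge term q·N_q = 25.22 × 6.79 = 171.24 kPa; self-weight term 0.5·γ·B·N_γ·s_γ = 0.5 × 12.743 × 2.4 × 3.27 × 0.8 = 40.003 kPa.
q_ult = 270.27 + 171.24 + 40.003 = 481.52 kPa.
q_all = 481.52 / 3 = 160.51 kPa.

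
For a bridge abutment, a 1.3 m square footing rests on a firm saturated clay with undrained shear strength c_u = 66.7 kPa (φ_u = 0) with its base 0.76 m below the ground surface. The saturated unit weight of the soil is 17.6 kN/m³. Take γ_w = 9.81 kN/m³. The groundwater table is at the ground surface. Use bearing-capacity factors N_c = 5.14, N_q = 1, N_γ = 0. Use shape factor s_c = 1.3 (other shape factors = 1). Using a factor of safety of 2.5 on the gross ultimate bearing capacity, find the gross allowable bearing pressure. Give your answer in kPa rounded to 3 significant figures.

Water table at ground surface, so effective unit weight γ' = 17.6 − 9.81 = 7.79 kN/m³ is used throughout; overburden q = 7.79 × 0.76 = 5.9204 kPa.
Cohesion term c·N_c·s_c = 66.7 × 5.14 × 1.3 = 445.69 kPa; surcharge term q·N_q = 5.9204 × 1 = 5.9204 kPa.
q_ult = 445.69 + 5.9204 = 451.61 kPa.
q_all = 451.61 / 2.5 = 180.64 kPa.

q_all ≈ 181 kPa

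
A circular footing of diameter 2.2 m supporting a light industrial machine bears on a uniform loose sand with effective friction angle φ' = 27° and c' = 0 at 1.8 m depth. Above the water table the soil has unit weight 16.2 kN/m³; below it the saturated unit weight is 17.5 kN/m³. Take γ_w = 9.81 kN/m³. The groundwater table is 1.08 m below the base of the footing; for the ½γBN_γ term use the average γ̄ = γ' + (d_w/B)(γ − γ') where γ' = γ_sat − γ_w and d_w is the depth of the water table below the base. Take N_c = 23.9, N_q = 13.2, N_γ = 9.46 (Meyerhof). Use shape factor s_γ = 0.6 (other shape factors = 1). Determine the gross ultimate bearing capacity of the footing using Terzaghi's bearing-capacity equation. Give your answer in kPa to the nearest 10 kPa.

q_ult ≈ 460 kPa

Overburden at base level: q = 16.2 × 1.8 = 29.16 kPa.
The water table is 1.08 m below the base (< B = 2.2 m), so the ½γBN_γ term uses γ̄ = γ' + (d_w/B)(γ − γ') = 7.69 + (1.08/2.2)(16.2 − 7.69) = 11.868 kN/m³.
Surcharge term q·N_q = 29.16 × 13.2 = 384.91 kPa; self-weight term 0.5·γ·B·N_γ·s_γ = 0.5 × 11.868 × 2.2 × 9.46 × 0.6 = 74.097 kPa.
q_ult = 384.91 + 74.097 = 459.01 kPa.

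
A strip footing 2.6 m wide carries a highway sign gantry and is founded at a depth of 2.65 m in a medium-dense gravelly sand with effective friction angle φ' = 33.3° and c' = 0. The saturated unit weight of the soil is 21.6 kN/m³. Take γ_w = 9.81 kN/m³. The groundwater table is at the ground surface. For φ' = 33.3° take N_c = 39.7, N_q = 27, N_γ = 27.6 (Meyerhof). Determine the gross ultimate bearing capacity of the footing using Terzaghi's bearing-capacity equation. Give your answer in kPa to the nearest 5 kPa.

q_ult ≈ 1265 kPa

γ' = 21.6 − 9.81 = 11.79 kN/m³ (submerged throughout). q = 11.79 × 2.65 = 31.244 kPa; the same γ' applies in the ½γBN_γ term.
q·N_q = 31.244 × 27 = 843.57 kPa
0.5·γ·B·N_γ = 0.5 × 11.79 × 2.6 × 27.6 = 423.03 kPa
q_ult = 843.57 + 423.03 = 1266.6 kPa.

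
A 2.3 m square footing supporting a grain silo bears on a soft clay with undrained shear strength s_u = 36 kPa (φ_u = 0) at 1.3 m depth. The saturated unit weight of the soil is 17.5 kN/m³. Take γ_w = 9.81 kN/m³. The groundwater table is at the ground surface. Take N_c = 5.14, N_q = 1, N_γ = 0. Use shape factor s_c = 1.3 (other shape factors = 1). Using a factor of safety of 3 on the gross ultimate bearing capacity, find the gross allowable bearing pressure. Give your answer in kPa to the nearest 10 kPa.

γ' = 17.5 − 9.81 = 7.69 kN/m³ (submerged throughout). q = 7.69 × 1.3 = 9.997 kPa.
c·N_c·s_c = 36 × 5.14 × 1.3 = 240.55 kPa
q·N_q = 9.997 × 1 = 9.997 kPa
q_ult = 240.55 + 9.997 = 250.55 kPa.
q_all = 250.55 / 3 = 83.516 kPa.

q_all ≈ 80 kPa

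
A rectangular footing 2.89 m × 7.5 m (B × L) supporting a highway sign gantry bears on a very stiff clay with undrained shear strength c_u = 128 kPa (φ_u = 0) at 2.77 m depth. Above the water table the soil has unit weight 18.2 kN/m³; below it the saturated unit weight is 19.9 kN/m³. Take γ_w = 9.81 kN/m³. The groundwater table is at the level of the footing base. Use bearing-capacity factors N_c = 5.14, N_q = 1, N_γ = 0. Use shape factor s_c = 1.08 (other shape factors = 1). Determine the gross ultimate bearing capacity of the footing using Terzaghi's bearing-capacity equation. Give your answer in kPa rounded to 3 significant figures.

q = γ·D_f = 18.2 × 2.77 = 50.414 kPa.
c·N_c·s_c = 128 × 5.14 × 1.08 = 710.55 kPa
q·N_q = 50.414 × 1 = 50.414 kPa
q_ult = 710.55 + 50.414 = 760.97 kPa.

q_ult ≈ 761 kPa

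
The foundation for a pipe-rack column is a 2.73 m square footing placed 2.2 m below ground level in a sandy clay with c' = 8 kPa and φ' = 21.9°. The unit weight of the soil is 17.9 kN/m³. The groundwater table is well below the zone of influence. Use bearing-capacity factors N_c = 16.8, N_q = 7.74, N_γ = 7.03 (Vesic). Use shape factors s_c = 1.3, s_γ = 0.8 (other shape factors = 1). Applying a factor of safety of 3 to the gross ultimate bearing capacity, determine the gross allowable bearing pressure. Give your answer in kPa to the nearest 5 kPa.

q = γ·D_f = 17.9 × 2.2 = 39.38 kPa.
c·N_c·s_c = 8 × 16.8 × 1.3 = 174.72 kPa
q·N_q = 39.38 × 7.74 = 304.8 kPa
0.5·γ·B·N_γ·s_γ = 0.5 × 17.9 × 2.73 × 7.03 × 0.8 = 137.41 kPa
q_ult = 174.72 + 304.8 + 137.41 = 616.94 kPa.
q_all = q_ult / FS = 616.94 / 3 = 205.65 kPa.

q_all ≈ 205 kPa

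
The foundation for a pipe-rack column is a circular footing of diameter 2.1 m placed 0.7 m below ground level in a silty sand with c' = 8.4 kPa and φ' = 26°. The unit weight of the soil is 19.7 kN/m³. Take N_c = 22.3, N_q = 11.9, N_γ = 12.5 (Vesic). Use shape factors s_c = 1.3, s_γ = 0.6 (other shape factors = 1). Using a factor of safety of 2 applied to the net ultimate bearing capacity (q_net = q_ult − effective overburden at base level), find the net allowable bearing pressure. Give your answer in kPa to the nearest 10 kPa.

q = γ·D_f = 19.7 × 0.7 = 13.79 kPa.
c·N_c·s_c = 8.4 × 22.3 × 1.3 = 243.52 kPa
q·N_q = 13.79 × 11.9 = 164.1 kPa
0.5·γ·B·N_γ·s_γ = 0.5 × 19.7 × 2.1 × 12.5 × 0.6 = 155.14 kPa
q_ult = 243.52 + 164.1 + 155.14 = 562.75 kPa.
Net ultimate: q_net = 562.75 − 13.79 = 548.96 kPa.
q_all(net) = 548.96 / 2 = 274.48 kPa.

q_all(net) ≈ 270 kPa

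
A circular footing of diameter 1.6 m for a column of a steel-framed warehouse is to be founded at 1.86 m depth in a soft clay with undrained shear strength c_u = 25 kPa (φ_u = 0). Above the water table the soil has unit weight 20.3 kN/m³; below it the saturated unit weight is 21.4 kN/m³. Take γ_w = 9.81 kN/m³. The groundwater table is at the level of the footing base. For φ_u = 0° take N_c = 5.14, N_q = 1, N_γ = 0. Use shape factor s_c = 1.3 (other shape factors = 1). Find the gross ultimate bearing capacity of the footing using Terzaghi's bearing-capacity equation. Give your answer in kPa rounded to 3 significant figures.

Overburden at base level: q = 20.3 × 1.86 = 37.758 kPa.
Cohesion term c·N_c·s_c = 25 × 5.14 × 1.3 = 167.05 kPa; surcharge term q·N_q = 37.758 × 1 = 37.758 kPa.
q_ult = 167.05 + 37.758 = 204.81 kPa.

q_ult ≈ 205 kPa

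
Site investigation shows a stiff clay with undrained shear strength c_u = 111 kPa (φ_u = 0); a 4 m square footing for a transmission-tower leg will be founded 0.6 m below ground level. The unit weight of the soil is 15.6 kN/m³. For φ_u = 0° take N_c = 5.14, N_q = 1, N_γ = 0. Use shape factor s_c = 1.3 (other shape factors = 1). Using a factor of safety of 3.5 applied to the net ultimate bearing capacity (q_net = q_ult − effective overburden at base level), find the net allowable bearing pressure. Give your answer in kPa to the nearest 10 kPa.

q = γ·D_f = 15.6 × 0.6 = 9.36 kPa.
c·N_c·s_c = 111 × 5.14 × 1.3 = 741.7 kPa
q·N_q = 9.36 × 1 = 9.36 kPa
q_ult = 741.7 + 9.36 = 751.06 kPa.
Net ultimate: q_net = 751.06 − 9.36 = 741.7 kPa.
q_all(net) = 741.7 / 3.5 = 211.91 kPa.

q_all(net) ≈ 210 kPa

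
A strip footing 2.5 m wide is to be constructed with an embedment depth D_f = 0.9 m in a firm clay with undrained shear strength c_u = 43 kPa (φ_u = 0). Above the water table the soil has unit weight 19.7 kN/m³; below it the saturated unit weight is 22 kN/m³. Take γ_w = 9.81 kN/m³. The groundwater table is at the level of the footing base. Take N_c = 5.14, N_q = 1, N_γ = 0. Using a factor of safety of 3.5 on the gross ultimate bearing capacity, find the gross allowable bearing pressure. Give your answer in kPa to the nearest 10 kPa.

q_all ≈ 70 kPa

Overburden at base level: q = 19.7 × 0.9 = 17.73 kPa.
Cohesion term c·N_c = 43 × 5.14 = 221.02 kPa; surcharge term q·N_q = 17.73 × 1 = 17.73 kPa.
q_ult = 221.02 + 17.73 = 238.75 kPa.
q_all = 238.75 / 3.5 = 68.214 kPa.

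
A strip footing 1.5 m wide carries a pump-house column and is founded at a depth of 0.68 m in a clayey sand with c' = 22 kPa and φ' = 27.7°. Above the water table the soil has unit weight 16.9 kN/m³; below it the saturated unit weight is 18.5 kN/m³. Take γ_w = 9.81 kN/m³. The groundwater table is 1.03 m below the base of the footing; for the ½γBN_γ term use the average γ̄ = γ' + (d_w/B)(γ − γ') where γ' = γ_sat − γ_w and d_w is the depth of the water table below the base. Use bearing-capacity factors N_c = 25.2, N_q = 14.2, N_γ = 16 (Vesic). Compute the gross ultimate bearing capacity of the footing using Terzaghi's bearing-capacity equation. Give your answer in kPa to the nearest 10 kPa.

q = γ·D_f = 16.9 × 0.68 = 11.492 kPa.
γ' = 8.69 kN/m³; averaging over the depth B below the base, γ̄ = γ' + (d_w/B)(γ − γ') = 14.328 kN/m³.
c·N_c = 22 × 25.2 = 554.4 kPa
q·N_q = 11.492 × 14.2 = 163.19 kPa
0.5·γ·B·N_γ = 0.5 × 14.328 × 1.5 × 16 = 171.93 kPa
q_ult = 554.4 + 163.19 + 171.93 = 889.52 kPa.

q_ult ≈ 890 kPa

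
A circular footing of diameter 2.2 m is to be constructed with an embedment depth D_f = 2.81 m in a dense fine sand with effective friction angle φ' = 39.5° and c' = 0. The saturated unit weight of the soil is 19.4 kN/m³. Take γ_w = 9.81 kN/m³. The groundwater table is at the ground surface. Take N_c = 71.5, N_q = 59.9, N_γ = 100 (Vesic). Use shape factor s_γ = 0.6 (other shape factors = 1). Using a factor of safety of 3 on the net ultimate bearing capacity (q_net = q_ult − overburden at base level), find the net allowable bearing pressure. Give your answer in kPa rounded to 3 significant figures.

q_all(net) ≈ 740 kPa

γ' = 19.4 − 9.81 = 9.59 kN/m³ (submerged throughout). q = 9.59 × 2.81 = 26.948 kPa; the same γ' applies in the ½γBN_γ term.
q·N_q = 26.948 × 59.9 = 1614.2 kPa
0.5·γ·B·N_γ·s_γ = 0.5 × 9.59 × 2.2 × 100 × 0.6 = 632.94 kPa
q_ult = 1614.2 + 632.94 = 2247.1 kPa.
q_net = 2247.1 − 26.948 = 2220.2 kPa.
q_all(net) = 2220.2 / 3 = 740.06 kPa.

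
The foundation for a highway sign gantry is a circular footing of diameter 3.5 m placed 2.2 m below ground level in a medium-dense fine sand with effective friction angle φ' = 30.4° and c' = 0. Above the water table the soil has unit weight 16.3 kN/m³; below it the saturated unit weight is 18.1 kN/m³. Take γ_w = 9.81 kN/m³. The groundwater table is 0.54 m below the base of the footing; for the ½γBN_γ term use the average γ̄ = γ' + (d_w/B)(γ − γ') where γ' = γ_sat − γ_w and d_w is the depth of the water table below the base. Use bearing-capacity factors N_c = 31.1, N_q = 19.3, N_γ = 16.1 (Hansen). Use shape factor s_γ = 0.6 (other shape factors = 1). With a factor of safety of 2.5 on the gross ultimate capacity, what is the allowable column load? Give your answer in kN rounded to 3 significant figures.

q = γ·D_f = 16.3 × 2.2 = 35.86 kPa.
γ' = 8.29 kN/m³; averaging over the depth B below the base, γ̄ = γ' + (d_w/B)(γ − γ') = 9.5258 kN/m³.
q·N_q = 35.86 × 19.3 = 692.1 kPa
0.5·γ·B·N_γ·s_γ = 0.5 × 9.5258 × 3.5 × 16.1 × 0.6 = 161.03 kPa
q_ult = 692.1 + 161.03 = 853.13 kPa.
Gross allowable pressure q_all = 853.13 / 2.5 = 341.25 kPa.
Footing area = 9.6211 m², so allowable column load = 341.25 × 9.6211 = 3283.2 kN.

P_all ≈ 3280 kN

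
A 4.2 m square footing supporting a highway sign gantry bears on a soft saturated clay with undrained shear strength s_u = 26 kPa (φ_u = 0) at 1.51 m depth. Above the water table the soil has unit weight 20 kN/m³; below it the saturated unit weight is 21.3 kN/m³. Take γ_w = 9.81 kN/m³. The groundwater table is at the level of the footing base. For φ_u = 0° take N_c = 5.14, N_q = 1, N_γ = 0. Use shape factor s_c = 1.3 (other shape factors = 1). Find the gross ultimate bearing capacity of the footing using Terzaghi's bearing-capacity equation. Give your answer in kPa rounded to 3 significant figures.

q_ult ≈ 204 kPa

Effective surcharge at the founding depth q = γ·D_f = 20 × 1.51 = 30.2 kPa.
q_ult = c·N_c·s_c + q·N_q
     = 26 × 5.14 × 1.3 + 30.2 × 1
     = 173.73 + 30.2 = 203.93 kPa.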